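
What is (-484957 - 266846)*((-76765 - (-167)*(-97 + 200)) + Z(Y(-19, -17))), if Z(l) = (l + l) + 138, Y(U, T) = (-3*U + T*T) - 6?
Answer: 44165419038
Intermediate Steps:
Y(U, T) = -6 + T² - 3*U (Y(U, T) = (-3*U + T²) - 6 = (T² - 3*U) - 6 = -6 + T² - 3*U)
Z(l) = 138 + 2*l (Z(l) = 2*l + 138 = 138 + 2*l)
(-484957 - 266846)*((-76765 - (-167)*(-97 + 200)) + Z(Y(-19, -17))) = (-484957 - 266846)*((-76765 - (-167)*(-97 + 200)) + (138 + 2*(-6 + (-17)² - 3*(-19)))) = -751803*((-76765 - (-167)*103) + (138 + 2*(-6 + 289 + 57))) = -751803*((-76765 - 1*(-17201)) + (138 + 2*340)) = -751803*((-76765 + 17201) + (138 + 680)) = -751803*(-59564 + 818) = -751803*(-58746) = 44165419038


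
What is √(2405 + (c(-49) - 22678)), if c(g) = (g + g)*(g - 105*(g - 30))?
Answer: I*√828381 ≈ 910.15*I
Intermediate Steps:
c(g) = 2*g*(3150 - 104*g) (c(g) = (2*g)*(g - 105*(-30 + g)) = (2*g)*(g + (3150 - 105*g)) = (2*g)*(3150 - 104*g) = 2*g*(3150 - 104*g))
√(2405 + (c(-49) - 22678)) = √(2405 + (4*(-49)*(1575 - 52*(-49)) - 22678)) = √(2405 + (4*(-49)*(1575 + 2548) - 22678)) = √(2405 + (4*(-49)*4123 - 22678)) = √(2405 + (-808108 - 22678)) = √(2405 - 830786) = √(-828381) = I*√828381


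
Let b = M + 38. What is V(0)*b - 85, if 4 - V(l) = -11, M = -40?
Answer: -115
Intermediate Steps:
V(l) = 15 (V(l) = 4 - 1*(-11) = 4 + 11 = 15)
b = -2 (b = -40 + 38 = -2)
V(0)*b - 85 = 15*(-2) - 85 = -30 - 85 = -115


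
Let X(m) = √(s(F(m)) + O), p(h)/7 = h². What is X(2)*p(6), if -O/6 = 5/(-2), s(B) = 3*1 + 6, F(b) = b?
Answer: 504*√6 ≈ 1234.5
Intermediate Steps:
s(B) = 9 (s(B) = 3 + 6 = 9)
O = 15 (O = -30/(-2) = -30*(-1)/2 = -6*(-5/2) = 15)
p(h) = 7*h²
X(m) = 2*√6 (X(m) = √(9 + 15) = √24 = 2*√6)
X(2)*p(6) = (2*√6)*(7*6²) = (2*√6)*(7*36) = (2*√6)*252 = 504*√6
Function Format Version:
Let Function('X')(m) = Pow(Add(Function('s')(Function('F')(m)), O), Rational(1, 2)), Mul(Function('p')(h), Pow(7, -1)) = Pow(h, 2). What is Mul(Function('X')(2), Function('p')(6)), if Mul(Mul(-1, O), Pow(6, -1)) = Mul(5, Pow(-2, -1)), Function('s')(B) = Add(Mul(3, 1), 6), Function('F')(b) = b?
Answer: Mul(504, Pow(6, Rational(1, 2))) ≈ 1234.5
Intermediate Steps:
Function('s')(B) = 9 (Function('s')(B) = Add(3, 6) = 9)
O = 15 (O = Mul(-6, Mul(5, Pow(-2, -1))) = Mul(-6, Mul(5, Rational(-1, 2))) = Mul(-6, Rational(-5, 2)) = 15)
Function('p')(h) = Mul(7, Pow(h, 2))
Function('X')(m) = Mul(2, Pow(6, Rational(1, 2))) (Function('X')(m) = Pow(Add(9, 15), Rational(1, 2)) = Pow(24, Rational(1, 2)) = Mul(2, Pow(6, Rational(1, 2))))
Mul(Function('X')(2), Function('p')(6)) = Mul(Mul(2, Pow(6, Rational(1, 2))), Mul(7, Pow(6, 2))) = Mul(Mul(2, Pow(6, Rational(1, 2))), Mul(7, 36)) = Mul(Mul(2, Pow(6, Rational(1, 2))), 252) = Mul(504, Pow(6, Rational(1, 2)))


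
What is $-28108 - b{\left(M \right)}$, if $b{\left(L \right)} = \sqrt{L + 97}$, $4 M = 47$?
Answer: $-28108 - \frac{\sqrt{435}}{2} \approx -28118.0$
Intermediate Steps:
$M = \frac{47}{4}$ ($M = \frac{1}{4} \cdot 47 = \frac{47}{4} \approx 11.75$)
$b{\left(L \right)} = \sqrt{97 + L}$
$-28108 - b{\left(M \right)} = -28108 - \sqrt{97 + \frac{47}{4}} = -28108 - \sqrt{\frac{435}{4}} = -28108 - \frac{\sqrt{435}}{2}$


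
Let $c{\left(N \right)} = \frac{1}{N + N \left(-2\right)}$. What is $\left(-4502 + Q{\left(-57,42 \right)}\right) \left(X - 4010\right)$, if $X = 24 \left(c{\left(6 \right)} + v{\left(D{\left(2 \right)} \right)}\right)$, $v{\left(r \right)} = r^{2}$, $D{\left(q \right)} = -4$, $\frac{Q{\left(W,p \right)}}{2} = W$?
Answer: $16756080$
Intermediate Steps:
$Q{\left(W,p \right)} = 2 W$
$c{\left(N \right)} = - \frac{1}{N}$ ($c{\left(N \right)} = \frac{1}{N - 2 N} = \frac{1}{\left(-1\right) N} = - \frac{1}{N}$)
$X = 380$ ($X = 24 \left(- \frac{1}{6} + \left(-4\right)^{2}\right) = 24 \left(\left(-1\right) \frac{1}{6} + 16\right) = 24 \left(- \frac{1}{6} + 16\right) = 24 \cdot \frac{95}{6} = 380$)
$\left(-4502 + Q{\left(-57,42 \right)}\right) \left(X - 4010\right) = \left(-4502 + 2 \left(-57\right)\right) \left(380 - 4010\right) = \left(-4502 - 114\right) \left(-3630\right) = \left(-4616\right) \left(-3630\right) = 16756080$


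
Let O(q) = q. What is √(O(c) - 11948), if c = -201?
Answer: I*√12149 ≈ 110.22*I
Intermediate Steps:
√(O(c) - 11948) = √(-201 - 11948) = √(-12149) = I*√12149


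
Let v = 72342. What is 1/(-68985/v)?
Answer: -8038/7665 ≈ -1.0487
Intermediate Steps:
1/(-68985/v) = 1/(-68985/72342) = 1/(-68985*1/72342) = 1/(-7665/8038) = -8038/7665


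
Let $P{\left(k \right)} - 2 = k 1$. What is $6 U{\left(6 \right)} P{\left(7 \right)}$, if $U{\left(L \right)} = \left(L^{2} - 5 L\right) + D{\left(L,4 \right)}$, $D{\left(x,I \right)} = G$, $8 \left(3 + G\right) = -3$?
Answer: $\frac{567}{4} \approx 141.75$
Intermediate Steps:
$G = - \frac{27}{8}$ ($G = -3 + \frac{1}{8} \left(-3\right) = -3 - \frac{3}{8} = - \frac{27}{8} \approx -3.375$)
$D{\left(x,I \right)} = - \frac{27}{8}$
$P{\left(k \right)} = 2 + k$ ($P{\left(k \right)} = 2 + k 1 = 2 + k$)
$U{\left(L \right)} = - \frac{27}{8} + L^{2} - 5 L$ ($U{\left(L \right)} = \left(L^{2} - 5 L\right) - \frac{27}{8} = - \frac{27}{8} + L^{2} - 5 L$)
$6 U{\left(6 \right)} P{\left(7 \right)} = 6 \left(- \frac{27}{8} + 6^{2} - 30\right) \left(2 + 7\right) = 6 \left(- \frac{27}{8} + 36 - 30\right) 9 = 6 \cdot \frac{21}{8} \cdot 9 = \frac{63}{4} \cdot 9 = \frac{567}{4}$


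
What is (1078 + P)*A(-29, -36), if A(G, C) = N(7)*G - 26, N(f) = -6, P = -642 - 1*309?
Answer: 18796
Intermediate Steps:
P = -951 (P = -642 - 309 = -951)
A(G, C) = -26 - 6*G (A(G, C) = -6*G - 26 = -26 - 6*G)
(1078 + P)*A(-29, -36) = (1078 - 951)*(-26 - 6*(-29)) = 127*(-26 + 174) = 127*148 = 18796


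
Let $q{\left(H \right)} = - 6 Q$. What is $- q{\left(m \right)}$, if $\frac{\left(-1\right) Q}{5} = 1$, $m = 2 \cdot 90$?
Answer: $-30$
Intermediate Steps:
$m = 180$
$Q = -5$ ($Q = \left(-5\right) 1 = -5$)
$q{\left(H \right)} = 30$ ($q{\left(H \right)} = \left(-6\right) \left(-5\right) = 30$)
$- q{\left(m \right)} = \left(-1\right) 30 = -30$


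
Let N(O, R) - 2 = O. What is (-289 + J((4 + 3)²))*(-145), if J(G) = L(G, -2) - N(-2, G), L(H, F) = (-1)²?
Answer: 41760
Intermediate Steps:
N(O, R) = 2 + O
L(H, F) = 1
J(G) = 1 (J(G) = 1 - (2 - 2) = 1 - 1*0 = 1 + 0 = 1)
(-289 + J((4 + 3)²))*(-145) = (-289 + 1)*(-145) = -288*(-145) = 41760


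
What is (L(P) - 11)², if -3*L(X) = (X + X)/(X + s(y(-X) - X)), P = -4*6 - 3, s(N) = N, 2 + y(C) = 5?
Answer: 25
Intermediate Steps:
y(C) = 3 (y(C) = -2 + 5 = 3)
P = -27 (P = -24 - 3 = -27)
L(X) = -2*X/9 (L(X) = -(X + X)/(3*(X + (3 - X))) = -2*X/(3*3) = -2*X/9)
(L(P) - 11)² = (-2/9*(-27) - 11)² = (6 - 11)² = (-5)² = 25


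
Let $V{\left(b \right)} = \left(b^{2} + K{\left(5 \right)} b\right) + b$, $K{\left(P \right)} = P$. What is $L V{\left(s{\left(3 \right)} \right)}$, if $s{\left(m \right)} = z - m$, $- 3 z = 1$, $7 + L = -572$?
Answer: $\frac{15440}{3} \approx 5146.7$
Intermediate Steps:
$L = -579$ ($L = -7 - 572 = -579$)
$z = - \frac{1}{3}$ ($z = \left(- \frac{1}{3}\right) 1 = - \frac{1}{3} \approx -0.33333$)
$s{\left(m \right)} = - \frac{1}{3} - m$
$V{\left(b \right)} = b^{2} + 6 b$ ($V{\left(b \right)} = \left(b^{2} + 5 b\right) + b = b^{2} + 6 b$)
$L V{\left(s{\left(3 \right)} \right)} = - 579 \left(- \frac{1}{3} - 3\right) \left(6 - \frac{10}{3}\right) = - 579 \left(- \frac{10 \left(6 - \frac{10}{3}\right)}{3}\right) = - 579 \left(\left(- \frac{10}{3}\right) \frac{8}{3}\right) = \left(-579\right) \left(- \frac{80}{9}\right) = \frac{15440}{3}$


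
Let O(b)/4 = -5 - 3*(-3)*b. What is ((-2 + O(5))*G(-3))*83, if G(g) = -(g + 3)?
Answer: 0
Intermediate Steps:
G(g) = -3 - g (G(g) = -(3 + g) = -3 - g)
O(b) = -20 + 36*b (O(b) = 4*(-5 - 3*(-3)*b) = 4*(-5 - (-9)*b) = 4*(-5 + 9*b) = -20 + 36*b)
((-2 + O(5))*G(-3))*83 = ((-2 + (-20 + 36*5))*(-3 - 1*(-3)))*83 = ((-2 + (-20 + 180))*(-3 + 3))*83 = ((-2 + 160)*0)*83 = (158*0)*83 = 0*83 = 0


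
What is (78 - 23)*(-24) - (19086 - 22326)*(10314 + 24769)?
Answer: 113667600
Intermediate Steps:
(78 - 23)*(-24) - (19086 - 22326)*(10314 + 24769) = 55*(-24) - (-3240)*35083 = -1320 - 1*(-113668920) = -1320 + 113668920 = 113667600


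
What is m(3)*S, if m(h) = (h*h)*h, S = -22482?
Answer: -607014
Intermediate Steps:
m(h) = h**3 (m(h) = h**2*h = h**3)
m(3)*S = 3**3*(-22482) = 27*(-22482) = -607014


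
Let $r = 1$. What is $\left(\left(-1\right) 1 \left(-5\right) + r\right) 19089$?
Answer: $114534$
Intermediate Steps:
$\left(\left(-1\right) 1 \left(-5\right) + r\right) 19089 = \left(\left(-1\right) 1 \left(-5\right) + 1\right) 19089 = \left(\left(-1\right) \left(-5\right) + 1\right) 19089 = \left(5 + 1\right) 19089 = 6 \cdot 19089 = 114534$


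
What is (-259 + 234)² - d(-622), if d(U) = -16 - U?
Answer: 19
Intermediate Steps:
(-259 + 234)² - d(-622) = (-259 + 234)² - (-16 - 1*(-622)) = (-25)² - (-16 + 622) = 625 - 1*606 = 625 - 606 = 19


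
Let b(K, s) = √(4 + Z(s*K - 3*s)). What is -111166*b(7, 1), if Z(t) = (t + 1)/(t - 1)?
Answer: -111166*√51/3 ≈ -2.6463e+5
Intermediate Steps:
Z(t) = (1 + t)/(-1 + t)
b(K, s) = √(4 + (1 - 3*s + K*s)/(-1 - 3*s + K*s)) (b(K, s) = √(4 + (1 + (s*K - 3*s))/(-1 + (s*K - 3*s))) = √(4 + (1 + (K*s - 3*s))/(-1 + (K*s - 3*s))) = √(4 + (1 + (-3*s + K*s))/(-1 + (-3*s + K*s))) = √(4 + (1 - 3*s + K*s)/(-1 - 3*s + K*s)))
-111166*b(7, 1) = -111166*√(-3 + 5*1*(-3 + 7))/√(-1 + 1*(-3 + 7)) = -111166*√(-3 + 5*1*4)/√(-1 + 1*4) = -111166*√(-3 + 20)/√(-1 + 4) = -111166*√51/3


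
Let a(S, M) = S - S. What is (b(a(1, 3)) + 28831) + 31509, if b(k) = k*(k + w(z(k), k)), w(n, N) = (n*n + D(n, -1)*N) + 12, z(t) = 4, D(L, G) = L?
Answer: 60340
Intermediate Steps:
a(S, M) = 0
w(n, N) = 12 + n**2 + N*n (w(n, N) = (n*n + n*N) + 12 = (n**2 + N*n) + 12 = 12 + n**2 + N*n)
b(k) = k*(28 + 5*k) (b(k) = k*(k + (12 + 4**2 + k*4)) = k*(k + (12 + 16 + 4*k)) = k*(k + (28 + 4*k)) = k*(28 + 5*k))
(b(a(1, 3)) + 28831) + 31509 = (0*(28 + 5*0) + 28831) + 31509 = (0*(28 + 0) + 28831) + 31509 = (0*28 + 28831) + 31509 = (0 + 28831) + 31509 = 28831 + 31509 = 60340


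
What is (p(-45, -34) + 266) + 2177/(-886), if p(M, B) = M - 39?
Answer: 159075/886 ≈ 179.54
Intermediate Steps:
p(M, B) = -39 + M
(p(-45, -34) + 266) + 2177/(-886) = ((-39 - 45) + 266) + 2177/(-886) = (-84 + 266) + 2177*(-1/886) = 182 - 2177/886 = 159075/886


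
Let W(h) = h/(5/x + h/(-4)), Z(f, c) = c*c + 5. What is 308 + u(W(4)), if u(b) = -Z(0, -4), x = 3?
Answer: 287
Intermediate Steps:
Z(f, c) = 5 + c² (Z(f, c) = c² + 5 = 5 + c²)
W(h) = h/(5/3 - h/4) (W(h) = h/(5/3 + h/(-4)) = h/(5*(⅓) + h*(-¼)) = h/(5/3 - h/4))
u(b) = -21 (u(b) = -(5 + (-4)²) = -(5 + 16) = -1*21 = -21)
308 + u(W(4)) = 308 - 21 = 287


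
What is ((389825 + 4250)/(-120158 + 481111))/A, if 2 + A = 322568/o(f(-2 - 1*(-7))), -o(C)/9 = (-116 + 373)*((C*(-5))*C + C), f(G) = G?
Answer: -13672432125/10492542757 ≈ -1.3031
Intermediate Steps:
o(C) = -2313*C + 11565*C² (o(C) = -9*(-116 + 373)*((C*(-5))*C + C) = -2313*((-5*C)*C + C) = -2313*(-5*C² + C) = -2313*(C - 5*C²) = -9*(-1285*C² + 257*C) = -2313*C + 11565*C²)
A = -29069/34695 (A = -2 + 322568/((2313*(-2 - 1*(-7))*(-1 + 5*(-2 - 1*(-7))))) = -2 + 322568/((2313*(-2 + 7)*(-1 + 5*(-2 + 7)))) = -2 + 322568/((2313*5*(-1 + 5*5))) = -2 + 322568/((2313*5*(-1 + 25))) = -2 + 322568/((2313*5*24)) = -2 + 322568/277560 = -2 + 322568*(1/277560) = -2 + 40321/34695 = -29069/34695 ≈ -0.83784)
((389825 + 4250)/(-120158 + 481111))/A = ((389825 + 4250)/(-120158 + 481111))/(-29069/34695) = (394075/360953)*(-34695/29069) = -13672432125/10492542757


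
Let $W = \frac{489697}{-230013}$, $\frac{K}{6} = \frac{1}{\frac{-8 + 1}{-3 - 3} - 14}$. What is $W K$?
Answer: $\frac{1958788}{1967889} \approx 0.99538$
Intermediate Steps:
$K = - \frac{36}{77}$ ($K = \frac{6}{\frac{-8 + 1}{-3 - 3} - 14} = \frac{6}{- \frac{7}{-6} - 14} = \frac{6}{\left(-7\right) \left(- \frac{1}{6}\right) - 14} = \frac{6}{\frac{7}{6} - 14} = \frac{6}{- \frac{77}{6}} = 6 \left(- \frac{6}{77}\right) = - \frac{36}{77} \approx -0.46753$)
$W = - \frac{489697}{230013}$ ($W = 489697 \left(- \frac{1}{230013}\right) = - \frac{489697}{230013} \approx -2.129$)
$W K = \left(- \frac{489697}{230013}\right) \left(- \frac{36}{77}\right) = \frac{1958788}{1967889}$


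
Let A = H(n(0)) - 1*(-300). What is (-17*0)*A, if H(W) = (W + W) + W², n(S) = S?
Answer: 0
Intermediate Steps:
H(W) = W² + 2*W (H(W) = 2*W + W² = W² + 2*W)
A = 300 (A = 0*(2 + 0) - 1*(-300) = 0*2 + 300 = 0 + 300 = 300)
(-17*0)*A = -17*0*300 = 0*300 = 0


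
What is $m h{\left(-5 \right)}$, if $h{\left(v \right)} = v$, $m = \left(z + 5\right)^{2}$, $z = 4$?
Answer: $-405$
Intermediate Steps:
$m = 81$ ($m = \left(4 + 5\right)^{2} = 9^{2} = 81$)
$m h{\left(-5 \right)} = 81 \left(-5\right) = -405$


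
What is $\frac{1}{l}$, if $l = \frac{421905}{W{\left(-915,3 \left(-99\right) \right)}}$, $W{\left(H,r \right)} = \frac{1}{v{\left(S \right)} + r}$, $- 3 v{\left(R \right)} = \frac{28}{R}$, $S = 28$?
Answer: $- \frac{1}{125446420} \approx -7.9715 \cdot 10^{-9}$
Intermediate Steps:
$v{\left(R \right)} = - \frac{28}{3 R}$ ($v{\left(R \right)} = - \frac{28 \frac{1}{R}}{3} = - \frac{28}{3 R}$)
$W{\left(H,r \right)} = \frac{1}{- \frac{1}{3} + r}$ ($W{\left(H,r \right)} = \frac{1}{- \frac{28}{3 \cdot 28} + r} = \frac{1}{\left(- \frac{28}{3}\right) \frac{1}{28} + r} = \frac{1}{- \frac{1}{3} + r}$)
$l = -125446420$ ($l = \frac{421905}{3 \frac{1}{-1 + 3 \cdot 3 \left(-99\right)}} = \frac{421905}{3 \frac{1}{-1 + 3 \left(-297\right)}} = \frac{421905}{3 \frac{1}{-1 - 891}} = \frac{421905}{3 \frac{1}{-892}} = \frac{421905}{3 \left(- \frac{1}{892}\right)} = \frac{421905}{- \frac{3}{892}} = 421905 \left(- \frac{892}{3}\right) = -125446420$)
$\frac{1}{l} = \frac{1}{-125446420} = - \frac{1}{125446420}$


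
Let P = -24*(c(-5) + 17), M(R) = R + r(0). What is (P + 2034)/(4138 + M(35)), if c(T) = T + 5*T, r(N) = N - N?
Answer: 782/1391 ≈ 0.56219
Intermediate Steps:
r(N) = 0
c(T) = 6*T
M(R) = R (M(R) = R + 0 = R)
P = 312 (P = -24*(6*(-5) + 17) = -24*(-30 + 17) = -24*(-13) = 312)
(P + 2034)/(4138 + M(35)) = (312 + 2034)/(4138 + 35) = 2346/4173 = 2346*(1/4173) = 782/1391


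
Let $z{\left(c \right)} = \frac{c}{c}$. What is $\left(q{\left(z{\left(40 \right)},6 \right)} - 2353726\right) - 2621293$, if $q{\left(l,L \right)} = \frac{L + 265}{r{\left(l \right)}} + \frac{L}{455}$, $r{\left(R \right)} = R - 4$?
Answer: $- \frac{6791024222}{1365} \approx -4.9751 \cdot 10^{6}$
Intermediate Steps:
$r{\left(R \right)} = -4 + R$
$z{\left(c \right)} = 1$
$q{\left(l,L \right)} = \frac{L}{455} + \frac{265 + L}{-4 + l}$ ($q{\left(l,L \right)} = \frac{L + 265}{-4 + l} + \frac{L}{455} = \frac{265 + L}{-4 + l} + L \frac{1}{455} = \frac{265 + L}{-4 + l} + \frac{L}{455} = \frac{L}{455} + \frac{265 + L}{-4 + l}$)
$\left(q{\left(z{\left(40 \right)},6 \right)} - 2353726\right) - 2621293 = \left(\frac{120575 + 451 \cdot 6 + 6 \cdot 1}{455 \left(-4 + 1\right)} - 2353726\right) - 2621293 = \left(\frac{120575 + 2706 + 6}{455 \left(-3\right)} - 2353726\right) - 2621293 = \left(\frac{1}{455} \left(- \frac{1}{3}\right) 123287 - 2353726\right) - 2621293 = \left(- \frac{123287}{1365} - 2353726\right) - 2621293 = - \frac{3212959277}{1365} - 2621293 = - \frac{6791024222}{1365}$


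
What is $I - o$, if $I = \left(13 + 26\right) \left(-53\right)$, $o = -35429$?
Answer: $33362$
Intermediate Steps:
$I = -2067$ ($I = 39 \left(-53\right) = -2067$)
$I - o = -2067 - -35429 = -2067 + 35429 = 33362$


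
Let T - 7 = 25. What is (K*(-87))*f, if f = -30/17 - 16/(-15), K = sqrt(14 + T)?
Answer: 5162*sqrt(46)/85 ≈ 411.89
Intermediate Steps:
T = 32 (T = 7 + 25 = 32)
K = sqrt(46) (K = sqrt(14 + 32) = sqrt(46) ≈ 6.7823)
f = -178/255 (f = -30*1/17 - 16*(-1/15) = -30/17 + 16/15 = -178/255 ≈ -0.69804)
(K*(-87))*f = (sqrt(46)*(-87))*(-178/255) = -87*sqrt(46)*(-178/255) = 5162*sqrt(46)/85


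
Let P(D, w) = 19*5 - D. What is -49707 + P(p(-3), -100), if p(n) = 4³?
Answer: -49676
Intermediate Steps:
p(n) = 64
P(D, w) = 95 - D
-49707 + P(p(-3), -100) = -49707 + (95 - 1*64) = -49707 + (95 - 64) = -49707 + 31 = -49676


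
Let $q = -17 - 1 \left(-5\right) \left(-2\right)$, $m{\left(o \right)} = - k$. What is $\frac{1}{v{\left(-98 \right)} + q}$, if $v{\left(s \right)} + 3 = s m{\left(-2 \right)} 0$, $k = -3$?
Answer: $- \frac{1}{30} \approx -0.033333$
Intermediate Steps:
$m{\left(o \right)} = 3$ ($m{\left(o \right)} = \left(-1\right) \left(-3\right) = 3$)
$v{\left(s \right)} = -3$ ($v{\left(s \right)} = -3 + s 3 \cdot 0 = -3 + 3 s 0 = -3 + 0 = -3$)
$q = -27$ ($q = -17 - \left(-5\right) \left(-2\right) = -17 - 10 = -27$)
$\frac{1}{v{\left(-98 \right)} + q} = \frac{1}{-3 - 27} = \frac{1}{-30} = - \frac{1}{30}$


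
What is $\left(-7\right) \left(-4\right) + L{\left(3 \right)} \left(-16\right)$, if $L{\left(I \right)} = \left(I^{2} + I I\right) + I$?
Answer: $-308$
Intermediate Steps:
$L{\left(I \right)} = I + 2 I^{2}$ ($L{\left(I \right)} = \left(I^{2} + I^{2}\right) + I = 2 I^{2} + I = I + 2 I^{2}$)
$\left(-7\right) \left(-4\right) + L{\left(3 \right)} \left(-16\right) = \left(-7\right) \left(-4\right) + 3 \left(1 + 2 \cdot 3\right) \left(-16\right) = 28 + 3 \left(1 + 6\right) \left(-16\right) = 28 + 3 \cdot 7 \left(-16\right) = 28 + 21 \left(-16\right) = 28 - 336 = -308$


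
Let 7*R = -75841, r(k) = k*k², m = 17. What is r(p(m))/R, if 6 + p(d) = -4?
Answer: 7000/75841 ≈ 0.092298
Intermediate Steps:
p(d) = -10 (p(d) = -6 - 4 = -10)
r(k) = k³
R = -75841/7 (R = (⅐)*(-75841) = -75841/7 ≈ -10834.)
r(p(m))/R = (-10)³/(-75841/7) = -1000*(-7/75841) = 7000/75841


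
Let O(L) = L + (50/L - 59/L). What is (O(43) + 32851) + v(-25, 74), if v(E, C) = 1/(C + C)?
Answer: 209336127/6364 ≈ 32894.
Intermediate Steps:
O(L) = L - 9/L
v(E, C) = 1/(2*C)
(O(43) + 32851) + v(-25, 74) = ((43 - 9/43) + 32851) + (½)/74 = ((43 - 9*1/43) + 32851) + (½)*(1/74) = ((43 - 9/43) + 32851) + 1/148 = (1840/43 + 32851) + 1/148 = 1414433/43 + 1/148 = 209336127/6364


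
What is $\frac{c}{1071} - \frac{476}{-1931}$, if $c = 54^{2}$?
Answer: $\frac{682288}{229789} \approx 2.9692$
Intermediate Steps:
$c = 2916$
$\frac{c}{1071} - \frac{476}{-1931} = \frac{2916}{1071} - \frac{476}{-1931} = 2916 \cdot \frac{1}{1071} - - \frac{476}{1931} = \frac{324}{119} + \frac{476}{1931} = \frac{682288}{229789}$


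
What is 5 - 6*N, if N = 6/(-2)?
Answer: 23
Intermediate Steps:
N = -3 (N = 6*(-½) = -3)
5 - 6*N = 5 - 6*(-3) = 5 + 18 = 23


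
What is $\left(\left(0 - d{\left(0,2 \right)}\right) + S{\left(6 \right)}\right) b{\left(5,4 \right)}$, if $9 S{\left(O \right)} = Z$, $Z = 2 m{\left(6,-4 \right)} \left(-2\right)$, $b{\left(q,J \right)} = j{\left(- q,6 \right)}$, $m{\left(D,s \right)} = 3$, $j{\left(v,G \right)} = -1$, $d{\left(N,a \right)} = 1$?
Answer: $\frac{7}{3} \approx 2.3333$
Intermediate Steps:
$b{\left(q,J \right)} = -1$
$Z = -12$ ($Z = 2 \cdot 3 \left(-2\right) = 6 \left(-2\right) = -12$)
$S{\left(O \right)} = - \frac{4}{3}$ ($S{\left(O \right)} = \frac{1}{9} \left(-12\right) = - \frac{4}{3}$)
$\left(\left(0 - d{\left(0,2 \right)}\right) + S{\left(6 \right)}\right) b{\left(5,4 \right)} = \left(\left(0 - 1\right) - \frac{4}{3}\right) \left(-1\right) = \left(-1 - \frac{4}{3}\right) \left(-1\right) = \left(- \frac{7}{3}\right) \left(-1\right) = \frac{7}{3}$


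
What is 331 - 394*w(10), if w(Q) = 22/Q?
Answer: -2679/5 ≈ -535.80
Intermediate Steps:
331 - 394*w(10) = 331 - 8668/10 = 331 - 394*11/5 = 331 - 4334/5 = -2679/5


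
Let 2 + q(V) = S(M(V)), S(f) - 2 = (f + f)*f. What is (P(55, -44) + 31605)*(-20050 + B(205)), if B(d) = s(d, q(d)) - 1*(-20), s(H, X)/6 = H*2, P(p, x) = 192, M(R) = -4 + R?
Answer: -558673290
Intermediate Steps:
S(f) = 2 + 2*f² (S(f) = 2 + (f + f)*f = 2 + (2*f)*f = 2 + 2*f²)
q(V) = 2*(-4 + V)² (q(V) = -2 + (2 + 2*(-4 + V)²) = 2*(-4 + V)²)
s(H, X) = 12*H (s(H, X) = 6*(H*2) = 6*(2*H) = 12*H)
B(d) = 20 + 12*d (B(d) = 12*d - 1*(-20) = 12*d + 20 = 20 + 12*d)
(P(55, -44) + 31605)*(-20050 + B(205)) = (192 + 31605)*(-20050 + (20 + 12*205)) = 31797*(-20050 + (20 + 2460)) = 31797*(-20050 + 2480) = 31797*(-17570) = -558673290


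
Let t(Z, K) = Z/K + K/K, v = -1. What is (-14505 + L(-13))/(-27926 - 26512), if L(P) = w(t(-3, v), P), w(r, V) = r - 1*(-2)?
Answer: 4833/18146 ≈ 0.26634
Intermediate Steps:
t(Z, K) = 1 + Z/K (t(Z, K) = Z/K + 1 = 1 + Z/K)
w(r, V) = 2 + r (w(r, V) = r + 2 = 2 + r)
L(P) = 6 (L(P) = 2 + (-1 - 3)/(-1) = 2 - 1*(-4) = 2 + 4 = 6)
(-14505 + L(-13))/(-27926 - 26512) = (-14505 + 6)/(-27926 - 26512) = -14499/(-54438) = -14499*(-1/54438) = 4833/18146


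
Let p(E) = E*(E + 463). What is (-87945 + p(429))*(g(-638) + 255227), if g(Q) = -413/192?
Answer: 4814120522211/64 ≈ 7.5221e+10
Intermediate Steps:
g(Q) = -413/192 (g(Q) = -413*1/192 = -413/192)
p(E) = E*(463 + E)
(-87945 + p(429))*(g(-638) + 255227) = (-87945 + 429*(463 + 429))*(-413/192 + 255227) = (-87945 + 429*892)*(49003171/192) = (-87945 + 382668)*(49003171/192) = 294723*(49003171/192) = 4814120522211/64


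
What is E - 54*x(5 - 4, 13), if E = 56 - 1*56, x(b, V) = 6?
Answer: -324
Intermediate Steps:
E = 0 (E = 56 - 56 = 0)
E - 54*x(5 - 4, 13) = 0 - 54*6 = 0 - 324 = -324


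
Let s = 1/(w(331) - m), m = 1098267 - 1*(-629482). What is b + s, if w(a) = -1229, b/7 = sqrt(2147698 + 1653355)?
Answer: -1/1728978 + 7*sqrt(3801053) ≈ 13647.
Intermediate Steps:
b = 7*sqrt(3801053) (b = 7*sqrt(2147698 + 1653355) = 7*sqrt(3801053) ≈ 13647.)
m = 1727749 (m = 1098267 + 629482 = 1727749)
s = -1/1728978 (s = 1/(-1229 - 1*1727749) = 1/(-1229 - 1727749) = 1/(-1728978) = -1/1728978 ≈ -5.7838e-7)
b + s = 7*sqrt(3801053) - 1/1728978 = -1/1728978 + 7*sqrt(3801053)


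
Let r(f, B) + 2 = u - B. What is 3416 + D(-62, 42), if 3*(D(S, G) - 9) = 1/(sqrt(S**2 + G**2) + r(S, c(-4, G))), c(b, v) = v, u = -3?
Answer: 34924772/10197 + 2*sqrt(1402)/10197 ≈ 3425.0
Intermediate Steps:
r(f, B) = -5 - B (r(f, B) = -2 + (-3 - B) = -5 - B)
D(S, G) = 9 + 1/(3*(-5 + sqrt(G**2 + S**2) - G)) (D(S, G) = 9 + 1/(3*(sqrt(S**2 + G**2) + (-5 - G))) = 9 + 1/(3*(sqrt(G**2 + S**2) + (-5 - G))) = 9 + 1/(3*(-5 + sqrt(G**2 + S**2) - G)))
3416 + D(-62, 42) = 3416 + (134/3 - 9*sqrt(42**2 + (-62)**2) + 9*42)/(5 + 42 - sqrt(42**2 + (-62)**2)) = 3416 + (134/3 - 9*sqrt(1764 + 3844) + 378)/(5 + 42 - sqrt(1764 + 3844)) = 3416 + (134/3 - 18*sqrt(1402) + 378)/(5 + 42 - sqrt(5608)) = 3416 + (134/3 - 18*sqrt(1402) + 378)/(5 + 42 - 2*sqrt(1402)) = 3416 + (1268/3 - 18*sqrt(1402))/(47 - 2*sqrt(1402))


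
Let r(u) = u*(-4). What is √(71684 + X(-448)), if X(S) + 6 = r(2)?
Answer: √71670 ≈ 267.71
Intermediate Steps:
r(u) = -4*u
X(S) = -14 (X(S) = -6 - 4*2 = -6 - 8 = -14)
√(71684 + X(-448)) = √(71684 - 14) = √71670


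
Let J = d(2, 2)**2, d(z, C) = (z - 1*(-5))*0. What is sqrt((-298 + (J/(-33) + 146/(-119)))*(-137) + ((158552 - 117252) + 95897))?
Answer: sqrt(2523363941)/119 ≈ 422.13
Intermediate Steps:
d(z, C) = 0 (d(z, C) = (z + 5)*0 = (5 + z)*0 = 0)
J = 0 (J = 0**2 = 0)
sqrt((-298 + (J/(-33) + 146/(-119)))*(-137) + ((158552 - 117252) + 95897)) = sqrt((-298 + (0/(-33) + 146/(-119)))*(-137) + ((158552 - 117252) + 95897)) = sqrt((-298 + (0*(-1/33) + 146*(-1/119)))*(-137) + (41300 + 95897)) = sqrt((-298 + (0 - 146/119))*(-137) + 137197) = sqrt((-298 - 146/119)*(-137) + 137197) = sqrt(-35608/119*(-137) + 137197) = sqrt(4878296/119 + 137197) = sqrt(21204739/119) = sqrt(2523363941)/119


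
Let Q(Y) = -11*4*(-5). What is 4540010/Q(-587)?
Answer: 454001/22 ≈ 20636.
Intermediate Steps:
Q(Y) = 220 (Q(Y) = -44*(-5) = 220)
4540010/Q(-587) = 4540010/220 = 4540010*(1/220) = 454001/22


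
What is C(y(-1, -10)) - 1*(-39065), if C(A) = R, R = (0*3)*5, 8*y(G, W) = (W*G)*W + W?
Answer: 39065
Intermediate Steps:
y(G, W) = W/8 + G*W²/8 (y(G, W) = ((W*G)*W + W)/8 = ((G*W)*W + W)/8 = (G*W² + W)/8 = (W + G*W²)/8 = W/8 + G*W²/8)
R = 0 (R = 0*5 = 0)
C(A) = 0
C(y(-1, -10)) - 1*(-39065) = 0 - 1*(-39065) = 0 + 39065 = 39065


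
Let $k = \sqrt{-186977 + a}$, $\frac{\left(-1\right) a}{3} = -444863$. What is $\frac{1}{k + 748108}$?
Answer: $\frac{187027}{139916108013} - \frac{\sqrt{286903}}{279832216026} \approx 1.3348 \cdot 10^{-6}$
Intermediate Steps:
$a = 1334589$ ($a = \left(-3\right) \left(-444863\right) = 1334589$)
$k = 2 \sqrt{286903}$ ($k = \sqrt{-186977 + 1334589} = \sqrt{1147612} = 2 \sqrt{286903} \approx 1071.3$)
$\frac{1}{k + 748108} = \frac{1}{2 \sqrt{286903} + 748108} = \frac{1}{748108 + 2 \sqrt{286903}}$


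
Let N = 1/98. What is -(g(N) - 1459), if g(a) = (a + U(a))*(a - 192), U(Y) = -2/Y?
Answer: -347367469/9604 ≈ -36169.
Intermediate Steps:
N = 1/98 ≈ 0.010204
g(a) = (-192 + a)*(a - 2/a) (g(a) = (a - 2/a)*(a - 192) = (a - 2/a)*(-192 + a) = (-192 + a)*(a - 2/a))
-(g(N) - 1459) = -((-2 + (1/98)² - 192*1/98 + 384/(1/98)) - 1459) = -((-2 + 1/9604 - 96/49 + 384*98) - 1459) = -((-2 + 1/9604 - 96/49 + 37632) - 1459) = -(361379705/9604 - 1459) = -1*347367469/9604 = -347367469/9604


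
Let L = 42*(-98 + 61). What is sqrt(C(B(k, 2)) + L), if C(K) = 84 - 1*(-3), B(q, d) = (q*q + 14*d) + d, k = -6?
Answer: 3*I*sqrt(163) ≈ 38.301*I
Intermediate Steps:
B(q, d) = q**2 + 15*d (B(q, d) = (q**2 + 14*d) + d = q**2 + 15*d)
L = -1554 (L = 42*(-37) = -1554)
C(K) = 87 (C(K) = 84 + 3 = 87)
sqrt(C(B(k, 2)) + L) = sqrt(87 - 1554) = sqrt(-1467) = 3*I*sqrt(163)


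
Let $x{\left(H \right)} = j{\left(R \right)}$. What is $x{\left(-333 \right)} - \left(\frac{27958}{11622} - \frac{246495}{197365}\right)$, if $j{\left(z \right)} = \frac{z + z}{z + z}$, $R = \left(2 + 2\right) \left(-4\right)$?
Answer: $- \frac{35938975}{229377603} \approx -0.15668$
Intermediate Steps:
$R = -16$ ($R = 4 \left(-4\right) = -16$)
$j{\left(z \right)} = 1$ ($j{\left(z \right)} = \frac{2 z}{2 z} = 2 z \frac{1}{2 z} = 1$)
$x{\left(H \right)} = 1$
$x{\left(-333 \right)} - \left(\frac{27958}{11622} - \frac{246495}{197365}\right) = 1 - \left(\frac{27958}{11622} - \frac{246495}{197365}\right) = 1 - \left(27958 \cdot \frac{1}{11622} - \frac{49299}{39473}\right) = 1 - \left(\frac{13979}{5811} - \frac{49299}{39473}\right) = 1 - \frac{265316578}{229377603} = - \frac{35938975}{229377603}$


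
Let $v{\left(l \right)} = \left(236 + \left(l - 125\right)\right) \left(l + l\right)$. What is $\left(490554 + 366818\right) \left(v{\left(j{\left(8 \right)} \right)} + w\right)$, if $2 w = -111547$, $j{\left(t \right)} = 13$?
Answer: $-45054469914$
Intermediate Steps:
$v{\left(l \right)} = 2 l \left(111 + l\right)$ ($v{\left(l \right)} = \left(236 + \left(l - 125\right)\right) 2 l = \left(236 + \left(-125 + l\right)\right) 2 l = \left(111 + l\right) 2 l = 2 l \left(111 + l\right)$)
$w = - \frac{111547}{2}$ ($w = \frac{1}{2} \left(-111547\right) = - \frac{111547}{2} \approx -55774.0$)
$\left(490554 + 366818\right) \left(v{\left(j{\left(8 \right)} \right)} + w\right) = \left(490554 + 366818\right) \left(2 \cdot 13 \left(111 + 13\right) - \frac{111547}{2}\right) = 857372 \left(2 \cdot 13 \cdot 124 - \frac{111547}{2}\right) = 857372 \left(3224 - \frac{111547}{2}\right) = 857372 \left(- \frac{105099}{2}\right) = -45054469914$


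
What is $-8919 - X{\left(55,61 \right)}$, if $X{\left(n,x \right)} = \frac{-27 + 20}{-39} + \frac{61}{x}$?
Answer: $- \frac{347887}{39} \approx -8920.2$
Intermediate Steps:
$X{\left(n,x \right)} = \frac{7}{39} + \frac{61}{x}$ ($X{\left(n,x \right)} = \left(-7\right) \left(- \frac{1}{39}\right) + \frac{61}{x} = \frac{7}{39} + \frac{61}{x}$)
$-8919 - X{\left(55,61 \right)} = -8919 - \left(\frac{7}{39} + \frac{61}{61}\right) = -8919 - \left(\frac{7}{39} + 61 \cdot \frac{1}{61}\right) = -8919 - \left(\frac{7}{39} + 1\right) = -8919 - \frac{46}{39} = - \frac{347887}{39}$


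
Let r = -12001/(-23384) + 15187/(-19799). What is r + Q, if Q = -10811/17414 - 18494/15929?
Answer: -130716871796779207/64212431393280248 ≈ -2.0357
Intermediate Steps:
r = -117525009/462979816 (r = -12001*(-1/23384) + 15187*(-1/19799) = 12001/23384 - 15187/19799 = -117525009/462979816 ≈ -0.25384)
Q = -494262935/277387606 (Q = -10811*1/17414 - 18494*1/15929 = -10811/17414 - 18494/15929 = -494262935/277387606 ≈ -1.7818)
r + Q = -117525009/462979816 - 494262935/277387606 = -130716871796779207/64212431393280248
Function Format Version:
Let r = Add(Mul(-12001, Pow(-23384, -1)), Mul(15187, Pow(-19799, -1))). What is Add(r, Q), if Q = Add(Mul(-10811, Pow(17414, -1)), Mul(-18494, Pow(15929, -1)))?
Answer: Rational(-130716871796779207, 64212431393280248) ≈ -2.0357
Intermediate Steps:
r = Rational(-117525009, 462979816) (r = Add(Mul(-12001, Rational(-1, 23384)), Mul(15187, Rational(-1, 19799))) = Add(Rational(12001, 23384), Rational(-15187, 19799)) = Rational(-117525009, 462979816) ≈ -0.25384)
Q = Rational(-494262935, 277387606) (Q = Add(Mul(-10811, Rational(1, 17414)), Mul(-18494, Rational(1, 15929))) = Add(Rational(-10811, 17414), Rational(-18494, 15929)) = Rational(-494262935, 277387606) ≈ -1.7818)
Add(r, Q) = Add(Rational(-117525009, 462979816), Rational(-494262935, 277387606)) = Rational(-130716871796779207, 64212431393280248)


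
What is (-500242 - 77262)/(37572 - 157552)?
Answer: 144376/29995 ≈ 4.8133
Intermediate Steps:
(-500242 - 77262)/(37572 - 157552) = -577504/(-119980) = -577504*(-1/119980) = 144376/29995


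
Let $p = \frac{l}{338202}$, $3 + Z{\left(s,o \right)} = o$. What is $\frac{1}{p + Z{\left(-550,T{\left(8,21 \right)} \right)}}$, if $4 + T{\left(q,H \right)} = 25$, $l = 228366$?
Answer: $\frac{6263}{116963} \approx 0.053547$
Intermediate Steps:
$T{\left(q,H \right)} = 21$ ($T{\left(q,H \right)} = -4 + 25 = 21$)
$Z{\left(s,o \right)} = -3 + o$
$p = \frac{4229}{6263}$ ($p = \frac{228366}{338202} = 228366 \cdot \frac{1}{338202} = \frac{4229}{6263} \approx 0.67524$)
$\frac{1}{p + Z{\left(-550,T{\left(8,21 \right)} \right)}} = \frac{1}{\frac{4229}{6263} + \left(-3 + 21\right)} = \frac{1}{\frac{4229}{6263} + 18} = \frac{1}{\frac{116963}{6263}} = \frac{6263}{116963}$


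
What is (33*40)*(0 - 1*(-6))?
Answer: 7920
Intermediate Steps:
(33*40)*(0 - 1*(-6)) = 1320*(0 + 6) = 1320*6 = 7920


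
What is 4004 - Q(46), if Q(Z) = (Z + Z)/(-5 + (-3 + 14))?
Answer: 11966/3 ≈ 3988.7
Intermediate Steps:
Q(Z) = Z/3 (Q(Z) = (2*Z)/(-5 + 11) = (2*Z)/6 = (2*Z)*(1/6) = Z/3)
4004 - Q(46) = 4004 - 46/3 = 11966/3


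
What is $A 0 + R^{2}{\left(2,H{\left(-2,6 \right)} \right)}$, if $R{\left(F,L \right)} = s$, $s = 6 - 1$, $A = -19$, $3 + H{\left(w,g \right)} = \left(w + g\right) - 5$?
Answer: $25$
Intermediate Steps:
$H{\left(w,g \right)} = -8 + g + w$ ($H{\left(w,g \right)} = -3 - \left(5 - g - w\right) = -3 + \left(-5 + g + w\right) = -8 + g + w$)
$s = 5$
$R{\left(F,L \right)} = 5$
$A 0 + R^{2}{\left(2,H{\left(-2,6 \right)} \right)} = \left(-19\right) 0 + 5^{2} = 0 + 25 = 25$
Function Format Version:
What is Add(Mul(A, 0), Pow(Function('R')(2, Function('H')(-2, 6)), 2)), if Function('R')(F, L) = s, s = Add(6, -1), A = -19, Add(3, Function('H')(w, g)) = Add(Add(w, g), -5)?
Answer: 25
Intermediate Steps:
Function('H')(w, g) = Add(-8, g, w) (Function('H')(w, g) = Add(-3, Add(Add(w, g), -5)) = Add(-3, Add(Add(g, w), -5)) = Add(-3, Add(-5, g, w)) = Add(-8, g, w))
s = 5
Function('R')(F, L) = 5
Add(Mul(A, 0), Pow(Function('R')(2, Function('H')(-2, 6)), 2)) = Add(Mul(-19, 0), Pow(5, 2)) = Add(0, 25) = 25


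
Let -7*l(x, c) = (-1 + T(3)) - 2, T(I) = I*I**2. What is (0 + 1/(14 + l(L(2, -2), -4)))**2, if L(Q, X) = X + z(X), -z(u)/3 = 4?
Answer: 49/5476 ≈ 0.0089481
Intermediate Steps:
z(u) = -12 (z(u) = -3*4 = -12)
T(I) = I**3
L(Q, X) = -12 + X (L(Q, X) = X - 12 = -12 + X)
l(x, c) = -24/7 (l(x, c) = -((-1 + 3**3) - 2)/7 = -((-1 + 27) - 2)/7 = -(26 - 2)/7 = -1/7*24 = -24/7)
(0 + 1/(14 + l(L(2, -2), -4)))**2 = (0 + 1/(14 - 24/7))**2 = (0 + 1/(74/7))**2 = (0 + 7/74)**2 = (7/74)**2 = 49/5476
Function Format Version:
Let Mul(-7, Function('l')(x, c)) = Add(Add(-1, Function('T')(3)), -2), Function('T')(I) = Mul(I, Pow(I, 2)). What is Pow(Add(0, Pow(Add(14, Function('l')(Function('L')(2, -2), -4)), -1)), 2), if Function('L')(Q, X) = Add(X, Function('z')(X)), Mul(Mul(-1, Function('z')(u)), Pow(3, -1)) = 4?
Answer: Rational(49, 5476) ≈ 0.0089481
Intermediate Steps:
Function('z')(u) = -12 (Function('z')(u) = Mul(-3, 4) = -12)
Function('T')(I) = Pow(I, 3)
Function('L')(Q, X) = Add(-12, X) (Function('L')(Q, X) = Add(X, -12) = Add(-12, X))
Function('l')(x, c) = Rational(-24, 7) (Function('l')(x, c) = Mul(Rational(-1, 7), Add(Add(-1, Pow(3, 3)), -2)) = Mul(Rational(-1, 7), Add(Add(-1, 27), -2)) = Mul(Rational(-1, 7), Add(26, -2)) = Mul(Rational(-1, 7), 24) = Rational(-24, 7))
Pow(Add(0, Pow(Add(14, Function('l')(Function('L')(2, -2), -4)), -1)), 2) = Pow(Add(0, Pow(Add(14, Rational(-24, 7)), -1)), 2) = Pow(Add(0, Pow(Rational(74, 7), -1)), 2) = Pow(Add(0, Rational(7, 74)), 2) = Pow(Rational(7, 74), 2) = Rational(49, 5476)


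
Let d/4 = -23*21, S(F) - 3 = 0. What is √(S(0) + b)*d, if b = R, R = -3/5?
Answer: -3864*√15/5 ≈ -2993.0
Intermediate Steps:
S(F) = 3 (S(F) = 3 + 0 = 3)
R = -⅗ (R = -3*⅕ = -⅗ ≈ -0.60000)
b = -⅗ ≈ -0.60000
d = -1932 (d = 4*(-23*21) = 4*(-483) = -1932)
√(S(0) + b)*d = √(3 - ⅗)*(-1932) = √(12/5)*(-1932) = (2*√15/5)*(-1932) = -3864*√15/5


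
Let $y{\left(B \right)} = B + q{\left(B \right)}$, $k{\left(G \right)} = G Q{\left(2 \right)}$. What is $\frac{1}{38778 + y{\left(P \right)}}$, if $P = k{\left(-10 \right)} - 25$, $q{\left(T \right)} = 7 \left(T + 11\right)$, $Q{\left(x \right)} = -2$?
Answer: $\frac{1}{38815} \approx 2.5763 \cdot 10^{-5}$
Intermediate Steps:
$q{\left(T \right)} = 77 + 7 T$ ($q{\left(T \right)} = 7 \left(11 + T\right) = 77 + 7 T$)
$k{\left(G \right)} = - 2 G$ ($k{\left(G \right)} = G \left(-2\right) = - 2 G$)
$P = -5$ ($P = \left(-2\right) \left(-10\right) - 25 = 20 - 25 = -5$)
$y{\left(B \right)} = 77 + 8 B$ ($y{\left(B \right)} = B + \left(77 + 7 B\right) = 77 + 8 B$)
$\frac{1}{38778 + y{\left(P \right)}} = \frac{1}{38778 + \left(77 + 8 \left(-5\right)\right)} = \frac{1}{38778 + \left(77 - 40\right)} = \frac{1}{38778 + 37} = \frac{1}{38815}$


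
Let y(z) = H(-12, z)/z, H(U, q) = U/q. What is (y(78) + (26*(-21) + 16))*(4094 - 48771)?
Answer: 12005201347/507 ≈ 2.3679e+7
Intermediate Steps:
y(z) = -12/z**2 (y(z) = (-12/z)/z = -12/z**2)
(y(78) + (26*(-21) + 16))*(4094 - 48771) = (-12/78**2 + (26*(-21) + 16))*(4094 - 48771) = (-12*1/6084 + (-546 + 16))*(-44677) = (-1/507 - 530)*(-44677) = -268711/507*(-44677) = 12005201347/507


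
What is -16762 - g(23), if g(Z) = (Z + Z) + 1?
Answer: -16809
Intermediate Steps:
g(Z) = 1 + 2*Z (g(Z) = 2*Z + 1 = 1 + 2*Z)
-16762 - g(23) = -16762 - (1 + 2*23) = -16762 - (1 + 46) = -16762 - 1*47 = -16762 - 47 = -16809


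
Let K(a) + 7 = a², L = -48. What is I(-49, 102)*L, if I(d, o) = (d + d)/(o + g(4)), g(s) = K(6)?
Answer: 4704/131 ≈ 35.908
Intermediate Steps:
K(a) = -7 + a²
g(s) = 29 (g(s) = -7 + 6² = -7 + 36 = 29)
I(d, o) = 2*d/(29 + o) (I(d, o) = (d + d)/(o + 29) = (2*d)/(29 + o) = 2*d/(29 + o))
I(-49, 102)*L = (2*(-49)/(29 + 102))*(-48) = (2*(-49)/131)*(-48) = (2*(-49)*(1/131))*(-48) = -98/131*(-48) = 4704/131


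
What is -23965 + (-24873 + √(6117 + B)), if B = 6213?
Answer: -48838 + 3*√1370 ≈ -48727.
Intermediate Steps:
-23965 + (-24873 + √(6117 + B)) = -23965 + (-24873 + √(6117 + 6213)) = -23965 + (-24873 + √12330) = -23965 + (-24873 + 3*√1370) = -48838 + 3*√1370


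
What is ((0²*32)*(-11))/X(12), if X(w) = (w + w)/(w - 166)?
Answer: 0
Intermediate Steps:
X(w) = 2*w/(-166 + w) (X(w) = (2*w)/(-166 + w) = 2*w/(-166 + w))
((0²*32)*(-11))/X(12) = ((0²*32)*(-11))/((2*12/(-166 + 12))) = ((0*32)*(-11))/((2*12/(-154))) = (0*(-11))/((2*12*(-1/154))) = 0/(-12/77) = 0*(-77/12) = 0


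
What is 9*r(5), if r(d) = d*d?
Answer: 225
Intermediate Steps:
r(d) = d²
9*r(5) = 9*5² = 9*25 = 225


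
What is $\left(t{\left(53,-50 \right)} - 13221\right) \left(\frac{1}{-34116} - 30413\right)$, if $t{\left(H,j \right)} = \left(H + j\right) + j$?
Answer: $\frac{3441619388153}{8529} \approx 4.0352 \cdot 10^{8}$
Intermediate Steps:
$t{\left(H,j \right)} = H + 2 j$
$\left(t{\left(53,-50 \right)} - 13221\right) \left(\frac{1}{-34116} - 30413\right) = \left(\left(53 + 2 \left(-50\right)\right) - 13221\right) \left(\frac{1}{-34116} - 30413\right) = \left(\left(53 - 100\right) - 13221\right) \left(- \frac{1}{34116} - 30413\right) = \left(-47 - 13221\right) \left(- \frac{1037569909}{34116}\right) = \left(-13268\right) \left(- \frac{1037569909}{34116}\right) = \frac{3441619388153}{8529}$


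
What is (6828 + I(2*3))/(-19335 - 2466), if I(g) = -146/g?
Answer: -20411/65403 ≈ -0.31208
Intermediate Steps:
(6828 + I(2*3))/(-19335 - 2466) = (6828 - 146/(2*3))/(-19335 - 2466) = (6828 - 146/6)/(-21801) = (6828 - 146*⅙)*(-1/21801) = (6828 - 73/3)*(-1/21801) = (20411/3)*(-1/21801) = -20411/65403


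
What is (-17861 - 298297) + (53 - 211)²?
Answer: -291194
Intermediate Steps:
(-17861 - 298297) + (53 - 211)² = -316158 + (-158)² = -316158 + 24964 = -291194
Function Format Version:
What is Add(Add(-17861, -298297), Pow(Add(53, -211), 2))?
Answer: -291194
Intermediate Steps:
Add(Add(-17861, -298297), Pow(Add(53, -211), 2)) = Add(-316158, Pow(-158, 2)) = Add(-316158, 24964) = -291194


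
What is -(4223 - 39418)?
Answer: 35195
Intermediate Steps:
-(4223 - 39418) = -1*(-35195) = 35195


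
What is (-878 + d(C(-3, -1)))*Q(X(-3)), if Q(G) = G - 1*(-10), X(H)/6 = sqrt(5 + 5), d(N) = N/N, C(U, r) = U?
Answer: -8770 - 5262*sqrt(10) ≈ -25410.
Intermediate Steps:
d(N) = 1
X(H) = 6*sqrt(10) (X(H) = 6*sqrt(5 + 5) = 6*sqrt(10))
Q(G) = 10 + G (Q(G) = G + 10 = 10 + G)
(-878 + d(C(-3, -1)))*Q(X(-3)) = (-878 + 1)*(10 + 6*sqrt(10)) = -877*(10 + 6*sqrt(10)) = -8770 - 5262*sqrt(10)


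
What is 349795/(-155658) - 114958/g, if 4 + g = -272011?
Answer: -77255354561/42341310870 ≈ -1.8246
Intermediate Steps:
g = -272015 (g = -4 - 272011 = -272015)
349795/(-155658) - 114958/g = 349795/(-155658) - 114958/(-272015) = 349795*(-1/155658) - 114958*(-1/272015) = -349795/155658 + 114958/272015 = -77255354561/42341310870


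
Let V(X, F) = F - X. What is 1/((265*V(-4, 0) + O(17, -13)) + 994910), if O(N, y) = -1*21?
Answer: 1/995949 ≈ 1.0041e-6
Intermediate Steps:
O(N, y) = -21
1/((265*V(-4, 0) + O(17, -13)) + 994910) = 1/((265*(0 - 1*(-4)) - 21) + 994910) = 1/((265*(0 + 4) - 21) + 994910) = 1/((265*4 - 21) + 994910) = 1/((1060 - 21) + 994910) = 1/(1039 + 994910) = 1/995949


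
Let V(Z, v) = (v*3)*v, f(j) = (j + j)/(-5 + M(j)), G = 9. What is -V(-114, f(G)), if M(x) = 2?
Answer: -108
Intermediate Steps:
f(j) = -2*j/3 (f(j) = (j + j)/(-5 + 2) = (2*j)/(-3) = (2*j)*(-⅓) = -2*j/3)
V(Z, v) = 3*v² (V(Z, v) = (3*v)*v = 3*v²)
-V(-114, f(G)) = -3*(-⅔*9)² = -3*(-6)² = -3*36 = -1*108 = -108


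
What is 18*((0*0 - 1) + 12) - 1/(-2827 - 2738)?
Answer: 1101871/5565 ≈ 198.00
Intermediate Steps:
18*((0*0 - 1) + 12) - 1/(-2827 - 2738) = 18*((0 - 1) + 12) - 1/(-5565) = 18*(-1 + 12) - 1*(-1/5565) = 18*11 + 1/5565 = 198 + 1/5565 = 1101871/5565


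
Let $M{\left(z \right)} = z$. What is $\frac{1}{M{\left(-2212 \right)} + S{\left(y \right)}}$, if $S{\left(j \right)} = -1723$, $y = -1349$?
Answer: $- \frac{1}{3935} \approx -0.00025413$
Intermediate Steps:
$\frac{1}{M{\left(-2212 \right)} + S{\left(y \right)}} = \frac{1}{-2212 - 1723} = \frac{1}{-3935} = - \frac{1}{3935}$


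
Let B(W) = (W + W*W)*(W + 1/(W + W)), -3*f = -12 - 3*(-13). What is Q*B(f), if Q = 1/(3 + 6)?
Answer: -652/9 ≈ -72.444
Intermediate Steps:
f = -9 (f = -(-12 - 3*(-13))/3 = -(-12 + 39)/3 = -⅓*27 = -9)
B(W) = (W + W²)*(W + 1/(2*W))
Q = ⅑ (Q = 1/9 = ⅑ ≈ 0.11111)
Q*B(f) = (½ + (-9)² + (-9)³ + (½)*(-9))/9 = (½ + 81 - 729 - 9/2)/9 = (⅑)*(-652) = -652/9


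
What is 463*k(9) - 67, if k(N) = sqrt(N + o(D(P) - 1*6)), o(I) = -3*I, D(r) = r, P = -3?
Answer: 2711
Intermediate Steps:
k(N) = sqrt(27 + N) (k(N) = sqrt(N - 3*(-3 - 1*6)) = sqrt(N - 3*(-3 - 6)) = sqrt(N - 3*(-9)) = sqrt(N + 27) = sqrt(27 + N))
463*k(9) - 67 = 463*sqrt(27 + 9) - 67 = 463*sqrt(36) - 67 = 463*6 - 67 = 2778 - 67 = 2711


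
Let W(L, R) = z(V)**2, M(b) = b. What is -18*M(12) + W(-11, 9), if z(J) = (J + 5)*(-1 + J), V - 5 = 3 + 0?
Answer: 8065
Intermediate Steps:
V = 8 (V = 5 + (3 + 0) = 5 + 3 = 8)
z(J) = (-1 + J)*(5 + J) (z(J) = (5 + J)*(-1 + J) = (-1 + J)*(5 + J))
W(L, R) = 8281 (W(L, R) = (-5 + 8**2 + 4*8)**2 = (-5 + 64 + 32)**2 = 91**2 = 8281)
-18*M(12) + W(-11, 9) = -18*12 + 8281 = -216 + 8281 = 8065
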